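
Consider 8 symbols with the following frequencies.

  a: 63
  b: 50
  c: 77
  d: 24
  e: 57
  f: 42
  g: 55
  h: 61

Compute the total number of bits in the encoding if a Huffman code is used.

1276

Greedily combine the two least-frequent nodes:
merge d(24) and f(42): 66
merge b(50) and g(55): 105
merge e(57) and h(61): 118
merge a(63) and 66: 129
merge c(77) and 105: 182
merge 118 and 129: 247
merge 182 and 247: 429
Total encoded bits = sum of merged weights = 66 + 105 + 118 + 129 + 182 + 247 + 429 = 1276.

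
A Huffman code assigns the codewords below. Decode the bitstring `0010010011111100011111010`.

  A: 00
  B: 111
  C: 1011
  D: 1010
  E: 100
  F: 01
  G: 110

Read left to right; each codeword is recognised as soon as it completes (prefix code):
  00→A | 100→E | 100→E | 111→B | 111→B | 00→A | 01→F | 111→B | 1010→D
Decoded message: AEEBBAFBD

AEEBBAFBD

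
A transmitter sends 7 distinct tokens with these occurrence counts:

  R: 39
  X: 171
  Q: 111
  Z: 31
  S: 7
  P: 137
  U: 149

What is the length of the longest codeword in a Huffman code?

5

Merge the two lowest-weight nodes at each step:
merge S(7) and Z(31): 38
merge 38 and R(39): 77
merge 77 and Q(111): 188
merge P(137) and U(149): 286
merge X(171) and 188: 359
merge 286 and 359: 645
Maximum depth reached is 5.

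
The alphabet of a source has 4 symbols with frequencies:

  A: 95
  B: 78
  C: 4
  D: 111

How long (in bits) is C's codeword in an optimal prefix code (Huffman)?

3

Repeatedly merge the two smallest:
merge C(4) and B(78): 82
merge 82 and A(95): 177
merge D(111) and 177: 288
C's leaf is at depth 3, giving a 3-bit codeword.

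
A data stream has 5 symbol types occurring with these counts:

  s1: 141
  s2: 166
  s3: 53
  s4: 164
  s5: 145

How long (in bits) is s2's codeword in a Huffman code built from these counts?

2

Build the tree from the bottom:
merge s3(53) and s1(141): 194
merge s5(145) and s4(164): 309
merge s2(166) and 194: 360
merge 309 and 360: 669
s2's leaf is at depth 2, giving a 2-bit codeword.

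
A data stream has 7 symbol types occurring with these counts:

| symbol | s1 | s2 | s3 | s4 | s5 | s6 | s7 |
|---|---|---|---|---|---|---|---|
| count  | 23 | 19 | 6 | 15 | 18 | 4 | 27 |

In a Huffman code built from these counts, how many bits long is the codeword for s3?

4

Repeatedly merge the two smallest:
combine s6(4), s3(6) → 10
combine 10, s4(15) → 25
combine s5(18), s2(19) → 37
combine s1(23), 25 → 48
combine s7(27), 37 → 64
combine 48, 64 → 112
s3's leaf is at depth 4, giving a 4-bit codeword.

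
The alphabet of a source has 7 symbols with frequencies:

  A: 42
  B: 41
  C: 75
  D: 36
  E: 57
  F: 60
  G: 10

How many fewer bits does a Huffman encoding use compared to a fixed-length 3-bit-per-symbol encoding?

Fixed-length: 3 bits × 321 symbols = 963 bits.
Huffman merges:
G(10) + D(36) → 46
B(41) + A(42) → 83
46 + E(57) → 103
F(60) + C(75) → 135
83 + 103 → 186
135 + 186 → 321
Huffman total = 46 + 83 + 103 + 135 + 186 + 321 = 874 bits.
Saving = 963 − 874 = 89 bits.

89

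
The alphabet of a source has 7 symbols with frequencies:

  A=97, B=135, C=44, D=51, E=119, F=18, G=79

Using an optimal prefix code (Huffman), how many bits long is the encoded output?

Build the Huffman tree bottom-up:
F(18) + C(44) → 62
D(51) + 62 → 113
G(79) + A(97) → 176
113 + E(119) → 232
B(135) + 176 → 311
232 + 311 → 543
Each symbol's bit-cost is frequency × depth; summing gives 1437 bits (equivalently 62 + 113 + 176 + 232 + 311 + 543).

1437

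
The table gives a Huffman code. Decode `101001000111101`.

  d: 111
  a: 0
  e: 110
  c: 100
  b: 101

Read left to right; each codeword is recognised as soon as it completes (prefix code):
  101→b | 0→a | 0→a | 100→c | 0→a | 111→d | 101→b
Decoded message: baacadb

baacadb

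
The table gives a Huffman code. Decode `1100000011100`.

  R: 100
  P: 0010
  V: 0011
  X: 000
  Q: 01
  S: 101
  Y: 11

Read left to right; each codeword is recognised as soon as it completes (prefix code):
  11→Y | 000→X | 000→X | 11→Y | 100→R
Decoded message: YXXYR

YXXYR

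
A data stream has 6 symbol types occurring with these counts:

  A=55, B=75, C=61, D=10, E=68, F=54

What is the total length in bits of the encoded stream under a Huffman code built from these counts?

826

Greedily combine the two least-frequent nodes:
D(10) + F(54) → 64
A(55) + C(61) → 116
64 + E(68) → 132
B(75) + 116 → 191
132 + 191 → 323
The encoded length is the sum of every internal node's weight: 64 + 116 + 132 + 191 + 323 = 826 bits.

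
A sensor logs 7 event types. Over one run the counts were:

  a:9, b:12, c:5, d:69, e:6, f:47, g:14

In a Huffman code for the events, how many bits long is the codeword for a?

Huffman merges, smallest pair first:
combine c(5), e(6) → 11
combine a(9), 11 → 20
combine b(12), g(14) → 26
combine 20, 26 → 46
combine 46, f(47) → 93
combine d(69), 93 → 162
The subtree containing a is merged 4 times, so code length = 4.

4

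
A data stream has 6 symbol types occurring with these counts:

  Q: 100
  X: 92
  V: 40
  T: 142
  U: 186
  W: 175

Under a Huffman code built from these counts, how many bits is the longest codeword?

4

Merge the two lowest-weight nodes at each step:
merge V(40) and X(92): 132
merge Q(100) and 132: 232
merge T(142) and W(175): 317
merge U(186) and 232: 418
merge 317 and 418: 735
The rarest symbols sit at the bottom; the longest codeword is 4 bits.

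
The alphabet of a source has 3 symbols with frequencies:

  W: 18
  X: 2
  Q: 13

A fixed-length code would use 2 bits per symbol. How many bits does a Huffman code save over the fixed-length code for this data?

18

Fixed-length: 2 bits × 33 symbols = 66 bits.
Huffman merges:
combine X(2), Q(13) → 15
combine 15, W(18) → 33
Huffman total = 15 + 33 = 48 bits.
Saving = 66 − 48 = 18 bits.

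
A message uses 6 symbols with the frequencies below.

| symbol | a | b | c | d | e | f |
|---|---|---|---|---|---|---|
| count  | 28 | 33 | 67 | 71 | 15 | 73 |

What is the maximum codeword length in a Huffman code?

Merge the two lowest-weight nodes at each step:
combine e(15), a(28) → 43
combine b(33), 43 → 76
combine c(67), d(71) → 138
combine f(73), 76 → 149
combine 138, 149 → 287
The rarest symbols sit at the bottom; the longest codeword is 4 bits.

4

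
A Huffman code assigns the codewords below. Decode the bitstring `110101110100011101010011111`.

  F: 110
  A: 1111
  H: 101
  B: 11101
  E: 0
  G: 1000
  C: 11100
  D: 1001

FHFGBEDA

Read left to right; each codeword is recognised as soon as it completes (prefix code):
  110→F | 101→H | 110→F | 1000→G | 11101→B | 0→E | 1001→D | 1111→A
Decoded message: FHFGBEDA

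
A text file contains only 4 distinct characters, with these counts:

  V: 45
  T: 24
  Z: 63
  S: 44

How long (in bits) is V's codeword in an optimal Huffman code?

2

Repeatedly merge the two smallest:
T(24) + S(44) → 68
V(45) + Z(63) → 108
68 + 108 → 176
V's leaf is at depth 2, giving a 2-bit codeword.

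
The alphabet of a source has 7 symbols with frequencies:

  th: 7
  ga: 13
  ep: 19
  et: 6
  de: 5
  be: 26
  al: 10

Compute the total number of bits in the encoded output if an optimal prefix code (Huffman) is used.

224

Greedily combine the two least-frequent nodes:
combine de(5), et(6) → 11
combine th(7), al(10) → 17
combine 11, ga(13) → 24
combine 17, ep(19) → 36
combine 24, be(26) → 50
combine 36, 50 → 86
Each symbol's bit-cost is frequency × depth; summing gives 224 bits (equivalently 11 + 17 + 24 + 36 + 50 + 86).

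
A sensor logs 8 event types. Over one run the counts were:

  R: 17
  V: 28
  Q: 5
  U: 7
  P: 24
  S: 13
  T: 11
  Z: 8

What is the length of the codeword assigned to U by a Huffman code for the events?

Build the tree from the bottom:
merge Q(5) and U(7): 12
merge Z(8) and T(11): 19
merge 12 and S(13): 25
merge R(17) and 19: 36
merge P(24) and 25: 49
merge V(28) and 36: 64
merge 49 and 64: 113
U's leaf is at depth 4, giving a 4-bit codeword.

4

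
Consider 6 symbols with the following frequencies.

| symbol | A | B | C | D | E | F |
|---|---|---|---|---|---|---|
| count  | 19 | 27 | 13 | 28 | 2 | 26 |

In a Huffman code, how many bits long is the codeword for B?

Repeatedly merge the two smallest:
E(2) + C(13) → 15
15 + A(19) → 34
F(26) + B(27) → 53
D(28) + 34 → 62
53 + 62 → 115
B sits 2 levels below the root, so its codeword is 2 bits.

2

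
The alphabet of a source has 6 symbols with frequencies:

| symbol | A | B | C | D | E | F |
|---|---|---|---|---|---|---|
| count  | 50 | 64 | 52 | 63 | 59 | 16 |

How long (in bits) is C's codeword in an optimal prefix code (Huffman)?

3

Repeatedly merge the two smallest:
merge F(16) and A(50): 66
merge C(52) and E(59): 111
merge D(63) and B(64): 127
merge 66 and 111: 177
merge 127 and 177: 304
C's leaf is at depth 3, giving a 3-bit codeword.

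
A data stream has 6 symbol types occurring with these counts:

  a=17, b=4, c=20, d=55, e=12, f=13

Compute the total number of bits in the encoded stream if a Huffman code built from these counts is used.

Greedily combine the two least-frequent nodes:
merge b(4) and e(12): 16
merge f(13) and 16: 29
merge a(17) and c(20): 37
merge 29 and 37: 66
merge d(55) and 66: 121
The encoded length is the sum of every internal node's weight: 16 + 29 + 37 + 66 + 121 = 269 bits.

269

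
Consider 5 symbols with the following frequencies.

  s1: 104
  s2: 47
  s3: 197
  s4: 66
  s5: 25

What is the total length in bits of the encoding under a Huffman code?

891

Build the Huffman tree bottom-up:
merge s5(25) and s2(47): 72
merge s4(66) and 72: 138
merge s1(104) and 138: 242
merge s3(197) and 242: 439
Each symbol's bit-cost is frequency × depth; summing gives 891 bits (equivalently 72 + 138 + 242 + 439).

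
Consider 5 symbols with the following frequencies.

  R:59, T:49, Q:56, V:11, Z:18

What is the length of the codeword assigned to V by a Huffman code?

3

Huffman merges, smallest pair first:
combine V(11), Z(18) → 29
combine 29, T(49) → 78
combine Q(56), R(59) → 115
combine 78, 115 → 193
V sits 3 levels below the root, so its codeword is 3 bits.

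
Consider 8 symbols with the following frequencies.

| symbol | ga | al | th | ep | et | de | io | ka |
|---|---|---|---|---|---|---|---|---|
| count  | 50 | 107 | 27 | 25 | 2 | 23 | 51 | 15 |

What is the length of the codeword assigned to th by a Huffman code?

Huffman merges, smallest pair first:
combine et(2), ka(15) → 17
combine 17, de(23) → 40
combine ep(25), th(27) → 52
combine 40, ga(50) → 90
combine io(51), 52 → 103
combine 90, 103 → 193
combine al(107), 193 → 300
th's leaf is at depth 4, giving a 4-bit codeword.

4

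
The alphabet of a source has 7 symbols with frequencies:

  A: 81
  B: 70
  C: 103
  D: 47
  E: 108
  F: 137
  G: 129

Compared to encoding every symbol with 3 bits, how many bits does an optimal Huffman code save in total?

Fixed-length: 3 bits × 675 symbols = 2025 bits.
Huffman merges:
merge D(47) and B(70): 117
merge A(81) and C(103): 184
merge E(108) and 117: 225
merge G(129) and F(137): 266
merge 184 and 225: 409
merge 266 and 409: 675
Huffman total = 117 + 184 + 225 + 266 + 409 + 675 = 1876 bits.
Saving = 2025 − 1876 = 149 bits.

149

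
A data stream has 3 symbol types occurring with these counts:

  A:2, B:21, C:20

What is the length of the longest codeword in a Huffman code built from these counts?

Merge the two lowest-weight nodes at each step:
A(2) + C(20) → 22
B(21) + 22 → 43
The first pair merged (A, C) ends up deepest, at depth 2.

2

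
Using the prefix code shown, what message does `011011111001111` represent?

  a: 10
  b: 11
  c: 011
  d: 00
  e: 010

Read left to right; each codeword is recognised as soon as it completes (prefix code):
  011→c | 011→c | 11→b | 10→a | 011→c | 11→b
Decoded message: ccbacb

ccbacb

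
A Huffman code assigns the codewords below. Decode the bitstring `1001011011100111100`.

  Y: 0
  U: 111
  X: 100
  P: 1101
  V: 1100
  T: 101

Read left to right; each codeword is recognised as soon as it completes (prefix code):
  100→X | 101→T | 101→T | 1100→V | 111→U | 100→X
Decoded message: XTTVUX

XTTVUX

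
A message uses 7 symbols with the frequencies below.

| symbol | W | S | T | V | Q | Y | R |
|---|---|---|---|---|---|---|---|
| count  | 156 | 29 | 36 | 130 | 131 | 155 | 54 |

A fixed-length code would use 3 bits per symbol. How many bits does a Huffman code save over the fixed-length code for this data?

Fixed-length: 3 bits × 691 symbols = 2073 bits.
Huffman merges:
combine S(29), T(36) → 65
combine R(54), 65 → 119
combine 119, V(130) → 249
combine Q(131), Y(155) → 286
combine W(156), 249 → 405
combine 286, 405 → 691
Huffman total = 65 + 119 + 249 + 286 + 405 + 691 = 1815 bits.
Saving = 2073 − 1815 = 258 bits.

258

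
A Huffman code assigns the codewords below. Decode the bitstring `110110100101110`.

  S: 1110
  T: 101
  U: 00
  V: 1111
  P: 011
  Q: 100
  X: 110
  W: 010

Read left to right; each codeword is recognised as soon as it completes (prefix code):
  110→X | 110→X | 100→Q | 101→T | 110→X
Decoded message: XXQTX

XXQTX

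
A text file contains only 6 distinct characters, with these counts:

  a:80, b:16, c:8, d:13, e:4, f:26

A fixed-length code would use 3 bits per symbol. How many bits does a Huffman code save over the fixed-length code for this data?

149

Fixed-length: 3 bits × 147 symbols = 441 bits.
Huffman merges:
combine e(4), c(8) → 12
combine 12, d(13) → 25
combine b(16), 25 → 41
combine f(26), 41 → 67
combine 67, a(80) → 147
Huffman total = 12 + 25 + 41 + 67 + 147 = 292 bits.
Saving = 441 − 292 = 149 bits.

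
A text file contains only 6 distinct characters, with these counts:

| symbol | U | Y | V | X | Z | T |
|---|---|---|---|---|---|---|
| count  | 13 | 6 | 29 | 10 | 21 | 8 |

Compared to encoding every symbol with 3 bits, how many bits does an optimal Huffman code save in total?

50

Fixed-length: 3 bits × 87 symbols = 261 bits.
Huffman merges:
merge Y(6) and T(8): 14
merge X(10) and U(13): 23
merge 14 and Z(21): 35
merge 23 and V(29): 52
merge 35 and 52: 87
Huffman total = 14 + 23 + 35 + 52 + 87 = 211 bits.
Saving = 261 − 211 = 50 bits.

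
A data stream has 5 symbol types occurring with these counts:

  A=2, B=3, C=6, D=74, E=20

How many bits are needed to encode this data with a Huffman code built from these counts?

152

Build the Huffman tree bottom-up:
A(2) + B(3) → 5
5 + C(6) → 11
11 + E(20) → 31
31 + D(74) → 105
The encoded length is the sum of every internal node's weight: 5 + 11 + 31 + 105 = 152 bits.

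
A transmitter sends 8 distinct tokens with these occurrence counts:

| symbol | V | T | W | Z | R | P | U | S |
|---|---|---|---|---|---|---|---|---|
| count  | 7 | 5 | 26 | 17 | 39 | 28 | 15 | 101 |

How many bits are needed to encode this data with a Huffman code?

594

Greedily combine the two least-frequent nodes:
combine T(5), V(7) → 12
combine 12, U(15) → 27
combine Z(17), W(26) → 43
combine 27, P(28) → 55
combine R(39), 43 → 82
combine 55, 82 → 137
combine S(101), 137 → 238
Total encoded bits = sum of merged weights = 12 + 27 + 43 + 55 + 82 + 137 + 238 = 594.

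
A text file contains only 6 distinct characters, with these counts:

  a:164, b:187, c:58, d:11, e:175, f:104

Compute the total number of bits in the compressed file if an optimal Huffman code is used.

Greedily combine the two least-frequent nodes:
combine d(11), c(58) → 69
combine 69, f(104) → 173
combine a(164), 173 → 337
combine e(175), b(187) → 362
combine 337, 362 → 699
Total encoded bits = sum of merged weights = 69 + 173 + 337 + 362 + 699 = 1640.

1640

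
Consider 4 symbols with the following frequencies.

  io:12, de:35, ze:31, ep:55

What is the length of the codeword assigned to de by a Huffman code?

2

Huffman merges, smallest pair first:
merge io(12) and ze(31): 43
merge de(35) and 43: 78
merge ep(55) and 78: 133
de sits 2 levels below the root, so its codeword is 2 bits.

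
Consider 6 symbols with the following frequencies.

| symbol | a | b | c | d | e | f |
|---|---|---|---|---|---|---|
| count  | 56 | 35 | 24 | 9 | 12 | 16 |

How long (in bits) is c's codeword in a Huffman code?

Huffman merges, smallest pair first:
combine d(9), e(12) → 21
combine f(16), 21 → 37
combine c(24), b(35) → 59
combine 37, a(56) → 93
combine 59, 93 → 152
The subtree containing c is merged 2 times, so code length = 2.

2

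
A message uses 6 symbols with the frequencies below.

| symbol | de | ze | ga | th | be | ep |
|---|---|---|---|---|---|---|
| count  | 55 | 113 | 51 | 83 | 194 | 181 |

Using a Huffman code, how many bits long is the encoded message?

Greedily combine the two least-frequent nodes:
combine ga(51), de(55) → 106
combine th(83), 106 → 189
combine ze(113), ep(181) → 294
combine 189, be(194) → 383
combine 294, 383 → 677
The encoded length is the sum of every internal node's weight: 106 + 189 + 294 + 383 + 677 = 1649 bits.

1649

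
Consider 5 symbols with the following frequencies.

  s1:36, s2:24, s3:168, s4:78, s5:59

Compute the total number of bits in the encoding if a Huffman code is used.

Greedily combine the two least-frequent nodes:
merge s2(24) and s1(36): 60
merge s5(59) and 60: 119
merge s4(78) and 119: 197
merge s3(168) and 197: 365
The encoded length is the sum of every internal node's weight: 60 + 119 + 197 + 365 = 741 bits.

741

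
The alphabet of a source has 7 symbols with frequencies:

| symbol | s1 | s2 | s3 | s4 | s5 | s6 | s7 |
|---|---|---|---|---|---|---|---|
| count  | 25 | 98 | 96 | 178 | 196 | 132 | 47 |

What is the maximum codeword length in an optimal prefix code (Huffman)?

4

Merge the two lowest-weight nodes at each step:
combine s1(25), s7(47) → 72
combine 72, s3(96) → 168
combine s2(98), s6(132) → 230
combine 168, s4(178) → 346
combine s5(196), 230 → 426
combine 346, 426 → 772
Maximum depth reached is 4.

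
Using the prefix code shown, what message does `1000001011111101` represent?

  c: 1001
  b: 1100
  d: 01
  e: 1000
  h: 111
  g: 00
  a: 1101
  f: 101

Read left to right; each codeword is recognised as soon as it completes (prefix code):
  1000→e | 00→g | 101→f | 111→h | 1101→a
Decoded message: egfha

egfha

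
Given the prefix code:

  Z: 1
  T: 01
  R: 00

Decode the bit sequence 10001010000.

Read left to right; each codeword is recognised as soon as it completes (prefix code):
  1→Z | 00→R | 01→T | 01→T | 00→R | 00→R
Decoded message: ZRTTRR

ZRTTRR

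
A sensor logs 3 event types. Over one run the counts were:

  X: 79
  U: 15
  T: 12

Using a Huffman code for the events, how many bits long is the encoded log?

133

Merge the two smallest weights repeatedly:
merge T(12) and U(15): 27
merge 27 and X(79): 106
Each symbol's bit-cost is frequency × depth; summing gives 133 bits (equivalently 27 + 106).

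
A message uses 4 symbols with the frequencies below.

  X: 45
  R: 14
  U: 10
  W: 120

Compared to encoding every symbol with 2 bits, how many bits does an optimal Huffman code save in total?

Fixed-length: 2 bits × 189 symbols = 378 bits.
Huffman merges:
merge U(10) and R(14): 24
merge 24 and X(45): 69
merge 69 and W(120): 189
Huffman total = 24 + 69 + 189 = 282 bits.
Saving = 378 − 282 = 96 bits.

96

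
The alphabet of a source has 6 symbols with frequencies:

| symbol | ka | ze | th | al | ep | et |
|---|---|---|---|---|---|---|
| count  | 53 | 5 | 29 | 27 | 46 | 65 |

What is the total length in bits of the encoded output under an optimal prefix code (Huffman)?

Merge the two smallest weights repeatedly:
ze(5) + al(27) → 32
th(29) + 32 → 61
ep(46) + ka(53) → 99
61 + et(65) → 126
99 + 126 → 225
Each symbol's bit-cost is frequency × depth; summing gives 543 bits (equivalently 32 + 61 + 99 + 126 + 225).

543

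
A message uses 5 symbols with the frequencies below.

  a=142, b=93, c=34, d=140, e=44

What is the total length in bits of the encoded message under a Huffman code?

Merge the two smallest weights repeatedly:
merge c(34) and e(44): 78
merge 78 and b(93): 171
merge d(140) and a(142): 282
merge 171 and 282: 453
The encoded length is the sum of every internal node's weight: 78 + 171 + 282 + 453 = 984 bits.

984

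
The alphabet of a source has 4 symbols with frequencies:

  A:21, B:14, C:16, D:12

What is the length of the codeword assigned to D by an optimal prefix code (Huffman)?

Huffman merges, smallest pair first:
combine D(12), B(14) → 26
combine C(16), A(21) → 37
combine 26, 37 → 63
D's leaf is at depth 2, giving a 2-bit codeword.

2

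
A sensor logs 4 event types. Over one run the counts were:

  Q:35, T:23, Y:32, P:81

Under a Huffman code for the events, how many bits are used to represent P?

1

Repeatedly merge the two smallest:
T(23) + Y(32) → 55
Q(35) + 55 → 90
P(81) + 90 → 171
P is merged only at the final step, so code length = 1.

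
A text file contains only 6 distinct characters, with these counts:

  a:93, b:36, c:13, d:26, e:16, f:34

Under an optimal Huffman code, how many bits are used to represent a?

Build the tree from the bottom:
merge c(13) and e(16): 29
merge d(26) and 29: 55
merge f(34) and b(36): 70
merge 55 and 70: 125
merge a(93) and 125: 218
a is a child of the root — depth 1, so its codeword is a single bit.

1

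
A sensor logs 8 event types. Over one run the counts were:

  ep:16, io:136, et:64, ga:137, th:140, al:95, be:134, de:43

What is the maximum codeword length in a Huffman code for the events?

Merge the two lowest-weight nodes at each step:
combine ep(16), de(43) → 59
combine 59, et(64) → 123
combine al(95), 123 → 218
combine be(134), io(136) → 270
combine ga(137), th(140) → 277
combine 218, 270 → 488
combine 277, 488 → 765
The first pair merged (ep, de) ends up deepest, at depth 5.

5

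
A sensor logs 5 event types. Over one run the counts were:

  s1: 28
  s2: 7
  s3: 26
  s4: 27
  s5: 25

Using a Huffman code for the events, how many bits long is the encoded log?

258

Build the Huffman tree bottom-up:
combine s2(7), s5(25) → 32
combine s3(26), s4(27) → 53
combine s1(28), 32 → 60
combine 53, 60 → 113
Each symbol's bit-cost is frequency × depth; summing gives 258 bits (equivalently 32 + 53 + 60 + 113).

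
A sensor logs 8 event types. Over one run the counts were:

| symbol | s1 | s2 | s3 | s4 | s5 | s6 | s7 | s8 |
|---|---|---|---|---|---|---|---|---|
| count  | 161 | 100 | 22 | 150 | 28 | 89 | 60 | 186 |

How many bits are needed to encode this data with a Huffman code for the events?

2201

Build the Huffman tree bottom-up:
s3(22) + s5(28) → 50
50 + s7(60) → 110
s6(89) + s2(100) → 189
110 + s4(150) → 260
s1(161) + s8(186) → 347
189 + 260 → 449
347 + 449 → 796
The encoded length is the sum of every internal node's weight: 50 + 110 + 189 + 260 + 347 + 449 + 796 = 2201 bits.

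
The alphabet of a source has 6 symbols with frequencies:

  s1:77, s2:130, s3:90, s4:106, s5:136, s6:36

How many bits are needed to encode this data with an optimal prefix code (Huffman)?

1459

Greedily combine the two least-frequent nodes:
s6(36) + s1(77) → 113
s3(90) + s4(106) → 196
113 + s2(130) → 243
s5(136) + 196 → 332
243 + 332 → 575
The encoded length is the sum of every internal node's weight: 113 + 196 + 243 + 332 + 575 = 1459 bits.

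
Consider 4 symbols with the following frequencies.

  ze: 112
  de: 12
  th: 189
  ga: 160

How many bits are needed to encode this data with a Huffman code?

881

Build the Huffman tree bottom-up:
de(12) + ze(112) → 124
124 + ga(160) → 284
th(189) + 284 → 473
Each symbol's bit-cost is frequency × depth; summing gives 881 bits (equivalently 124 + 284 + 473).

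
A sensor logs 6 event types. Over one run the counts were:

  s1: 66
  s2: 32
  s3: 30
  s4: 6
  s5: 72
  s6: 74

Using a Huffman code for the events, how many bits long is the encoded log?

664

Merge the two smallest weights repeatedly:
s4(6) + s3(30) → 36
s2(32) + 36 → 68
s1(66) + 68 → 134
s5(72) + s6(74) → 146
134 + 146 → 280
Each symbol's bit-cost is frequency × depth; summing gives 664 bits (equivalently 36 + 68 + 134 + 146 + 280).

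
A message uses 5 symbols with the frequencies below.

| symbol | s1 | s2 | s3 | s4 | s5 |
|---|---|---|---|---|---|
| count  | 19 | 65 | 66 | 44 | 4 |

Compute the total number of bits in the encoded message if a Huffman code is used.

419

Build the Huffman tree bottom-up:
s5(4) + s1(19) → 23
23 + s4(44) → 67
s2(65) + s3(66) → 131
67 + 131 → 198
Each symbol's bit-cost is frequency × depth; summing gives 419 bits (equivalently 23 + 67 + 131 + 198).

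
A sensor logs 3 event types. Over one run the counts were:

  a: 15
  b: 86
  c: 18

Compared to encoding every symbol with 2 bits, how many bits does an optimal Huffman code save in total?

Fixed-length: 2 bits × 119 symbols = 238 bits.
Huffman merges:
combine a(15), c(18) → 33
combine 33, b(86) → 119
Huffman total = 33 + 119 = 152 bits.
Saving = 238 − 152 = 86 bits.

86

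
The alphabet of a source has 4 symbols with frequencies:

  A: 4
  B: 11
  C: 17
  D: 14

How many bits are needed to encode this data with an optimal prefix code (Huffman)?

Greedily combine the two least-frequent nodes:
merge A(4) and B(11): 15
merge D(14) and 15: 29
merge C(17) and 29: 46
The encoded length is the sum of every internal node's weight: 15 + 29 + 46 = 90 bits.

90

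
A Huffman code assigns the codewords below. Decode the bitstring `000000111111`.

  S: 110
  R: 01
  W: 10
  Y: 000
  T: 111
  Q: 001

YYTT

Read left to right; each codeword is recognised as soon as it completes (prefix code):
  000→Y | 000→Y | 111→T | 111→T
Decoded message: YYTT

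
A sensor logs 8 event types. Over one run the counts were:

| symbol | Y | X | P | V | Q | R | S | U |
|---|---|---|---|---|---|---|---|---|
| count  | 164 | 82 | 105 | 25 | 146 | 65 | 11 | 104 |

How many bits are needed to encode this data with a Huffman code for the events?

1933

Merge the two smallest weights repeatedly:
merge S(11) and V(25): 36
merge 36 and R(65): 101
merge X(82) and 101: 183
merge U(104) and P(105): 209
merge Q(146) and Y(164): 310
merge 183 and 209: 392
merge 310 and 392: 702
Total encoded bits = sum of merged weights = 36 + 101 + 183 + 209 + 310 + 392 + 702 = 1933.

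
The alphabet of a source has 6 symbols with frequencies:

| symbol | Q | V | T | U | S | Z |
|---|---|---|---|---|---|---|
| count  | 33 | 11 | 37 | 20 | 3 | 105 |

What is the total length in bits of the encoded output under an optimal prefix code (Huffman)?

428

Greedily combine the two least-frequent nodes:
S(3) + V(11) → 14
14 + U(20) → 34
Q(33) + 34 → 67
T(37) + 67 → 104
104 + Z(105) → 209
Each symbol's bit-cost is frequency × depth; summing gives 428 bits (equivalently 14 + 34 + 67 + 104 + 209).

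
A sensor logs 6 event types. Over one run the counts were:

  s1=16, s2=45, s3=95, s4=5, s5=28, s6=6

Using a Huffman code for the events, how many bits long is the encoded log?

388

Merge the two smallest weights repeatedly:
combine s4(5), s6(6) → 11
combine 11, s1(16) → 27
combine 27, s5(28) → 55
combine s2(45), 55 → 100
combine s3(95), 100 → 195
Each symbol's bit-cost is frequency × depth; summing gives 388 bits (equivalently 11 + 27 + 55 + 100 + 195).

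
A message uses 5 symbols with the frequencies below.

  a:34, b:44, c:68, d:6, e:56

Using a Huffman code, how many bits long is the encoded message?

Merge the two smallest weights repeatedly:
d(6) + a(34) → 40
40 + b(44) → 84
e(56) + c(68) → 124
84 + 124 → 208
Total encoded bits = sum of merged weights = 40 + 84 + 124 + 208 = 456.

456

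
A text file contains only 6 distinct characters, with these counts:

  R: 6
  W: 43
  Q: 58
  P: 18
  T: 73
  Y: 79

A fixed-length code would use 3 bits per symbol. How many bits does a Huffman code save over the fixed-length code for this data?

Fixed-length: 3 bits × 277 symbols = 831 bits.
Huffman merges:
R(6) + P(18) → 24
24 + W(43) → 67
Q(58) + 67 → 125
T(73) + Y(79) → 152
125 + 152 → 277
Huffman total = 24 + 67 + 125 + 152 + 277 = 645 bits.
Saving = 831 − 645 = 186 bits.

186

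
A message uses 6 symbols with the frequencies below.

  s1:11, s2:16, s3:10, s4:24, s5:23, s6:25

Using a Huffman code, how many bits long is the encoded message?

Greedily combine the two least-frequent nodes:
combine s3(10), s1(11) → 21
combine s2(16), 21 → 37
combine s5(23), s4(24) → 47
combine s6(25), 37 → 62
combine 47, 62 → 109
The encoded length is the sum of every internal node's weight: 21 + 37 + 47 + 62 + 109 = 276 bits.

276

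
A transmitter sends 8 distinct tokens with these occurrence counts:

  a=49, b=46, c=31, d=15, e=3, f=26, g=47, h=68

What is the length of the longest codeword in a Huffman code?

Merge the two lowest-weight nodes at each step:
combine e(3), d(15) → 18
combine 18, f(26) → 44
combine c(31), 44 → 75
combine b(46), g(47) → 93
combine a(49), h(68) → 117
combine 75, 93 → 168
combine 117, 168 → 285
The first pair merged (e, d) ends up deepest, at depth 5.

5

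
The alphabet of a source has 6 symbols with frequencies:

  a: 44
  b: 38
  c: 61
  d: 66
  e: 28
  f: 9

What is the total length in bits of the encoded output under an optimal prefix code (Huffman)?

Greedily combine the two least-frequent nodes:
f(9) + e(28) → 37
37 + b(38) → 75
a(44) + c(61) → 105
d(66) + 75 → 141
105 + 141 → 246
Total encoded bits = sum of merged weights = 37 + 75 + 105 + 141 + 246 = 604.

604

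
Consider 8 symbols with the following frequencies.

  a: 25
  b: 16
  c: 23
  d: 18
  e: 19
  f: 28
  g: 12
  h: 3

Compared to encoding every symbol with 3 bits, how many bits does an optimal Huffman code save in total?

Fixed-length: 3 bits × 144 symbols = 432 bits.
Huffman merges:
combine h(3), g(12) → 15
combine 15, b(16) → 31
combine d(18), e(19) → 37
combine c(23), a(25) → 48
combine f(28), 31 → 59
combine 37, 48 → 85
combine 59, 85 → 144
Huffman total = 15 + 31 + 37 + 48 + 59 + 85 + 144 = 419 bits.
Saving = 432 − 419 = 13 bits.

13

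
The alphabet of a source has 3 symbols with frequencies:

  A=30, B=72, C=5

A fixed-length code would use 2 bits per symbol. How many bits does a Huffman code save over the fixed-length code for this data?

72

Fixed-length: 2 bits × 107 symbols = 214 bits.
Huffman merges:
combine C(5), A(30) → 35
combine 35, B(72) → 107
Huffman total = 35 + 107 = 142 bits.
Saving = 214 − 142 = 72 bits.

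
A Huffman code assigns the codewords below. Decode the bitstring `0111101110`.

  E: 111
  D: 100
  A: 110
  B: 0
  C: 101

BECA

Read left to right; each codeword is recognised as soon as it completes (prefix code):
  0→B | 111→E | 101→C | 110→A
Decoded message: BECA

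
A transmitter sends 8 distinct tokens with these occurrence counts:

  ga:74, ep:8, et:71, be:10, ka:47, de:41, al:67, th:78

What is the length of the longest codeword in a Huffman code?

5

Merge the two lowest-weight nodes at each step:
ep(8) + be(10) → 18
18 + de(41) → 59
ka(47) + 59 → 106
al(67) + et(71) → 138
ga(74) + th(78) → 152
106 + 138 → 244
152 + 244 → 396
The rarest symbols sit at the bottom; the longest codeword is 5 bits.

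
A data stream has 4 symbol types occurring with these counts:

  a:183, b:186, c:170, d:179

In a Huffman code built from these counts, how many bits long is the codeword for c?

Huffman merges, smallest pair first:
combine c(170), d(179) → 349
combine a(183), b(186) → 369
combine 349, 369 → 718
c sits 2 levels below the root, so its codeword is 2 bits.

2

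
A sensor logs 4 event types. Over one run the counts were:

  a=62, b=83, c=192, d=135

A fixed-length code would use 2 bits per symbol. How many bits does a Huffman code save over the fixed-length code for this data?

Fixed-length: 2 bits × 472 symbols = 944 bits.
Huffman merges:
merge a(62) and b(83): 145
merge d(135) and 145: 280
merge c(192) and 280: 472
Huffman total = 145 + 280 + 472 = 897 bits.
Saving = 944 − 897 = 47 bits.

47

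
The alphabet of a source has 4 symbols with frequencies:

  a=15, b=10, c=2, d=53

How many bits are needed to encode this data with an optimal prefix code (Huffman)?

119

Merge the two smallest weights repeatedly:
merge c(2) and b(10): 12
merge 12 and a(15): 27
merge 27 and d(53): 80
Total encoded bits = sum of merged weights = 12 + 27 + 80 = 119.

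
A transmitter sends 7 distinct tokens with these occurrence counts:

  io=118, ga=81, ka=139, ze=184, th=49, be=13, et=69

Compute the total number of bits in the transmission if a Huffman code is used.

1698

Greedily combine the two least-frequent nodes:
merge be(13) and th(49): 62
merge 62 and et(69): 131
merge ga(81) and io(118): 199
merge 131 and ka(139): 270
merge ze(184) and 199: 383
merge 270 and 383: 653
Total encoded bits = sum of merged weights = 62 + 131 + 199 + 270 + 383 + 653 = 1698.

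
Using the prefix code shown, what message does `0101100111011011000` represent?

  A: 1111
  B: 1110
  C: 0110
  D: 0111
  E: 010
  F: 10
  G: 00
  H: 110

EHDCHG

Read left to right; each codeword is recognised as soon as it completes (prefix code):
  010→E | 110→H | 0111→D | 0110→C | 110→H | 00→G
Decoded message: EHDCHG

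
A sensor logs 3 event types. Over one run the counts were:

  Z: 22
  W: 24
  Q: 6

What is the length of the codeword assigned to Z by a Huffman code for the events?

2

Build the tree from the bottom:
combine Q(6), Z(22) → 28
combine W(24), 28 → 52
Z's leaf is at depth 2, giving a 2-bit codeword.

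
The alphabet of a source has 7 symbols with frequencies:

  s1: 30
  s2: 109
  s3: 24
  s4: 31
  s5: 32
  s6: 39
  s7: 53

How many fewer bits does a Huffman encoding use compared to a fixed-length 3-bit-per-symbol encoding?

109

Fixed-length: 3 bits × 318 symbols = 954 bits.
Huffman merges:
merge s3(24) and s1(30): 54
merge s4(31) and s5(32): 63
merge s6(39) and s7(53): 92
merge 54 and 63: 117
merge 92 and s2(109): 201
merge 117 and 201: 318
Huffman total = 54 + 63 + 92 + 117 + 201 + 318 = 845 bits.
Saving = 954 − 845 = 109 bits.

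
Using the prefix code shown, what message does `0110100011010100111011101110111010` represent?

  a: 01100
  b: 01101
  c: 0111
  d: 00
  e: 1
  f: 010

Read left to right; each codeword is recognised as soon as it completes (prefix code):
  01101→b | 00→d | 01101→b | 010→f | 0111→c | 0111→c | 0111→c | 0111→c | 010→f
Decoded message: bdbfccccf

bdbfccccf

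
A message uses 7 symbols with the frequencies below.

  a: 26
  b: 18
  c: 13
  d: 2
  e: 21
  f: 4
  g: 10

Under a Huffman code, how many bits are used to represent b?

2

Huffman merges, smallest pair first:
merge d(2) and f(4): 6
merge 6 and g(10): 16
merge c(13) and 16: 29
merge b(18) and e(21): 39
merge a(26) and 29: 55
merge 39 and 55: 94
b's leaf is at depth 2, giving a 2-bit codeword.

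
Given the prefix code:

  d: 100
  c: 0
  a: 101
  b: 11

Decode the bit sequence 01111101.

cbba

Read left to right; each codeword is recognised as soon as it completes (prefix code):
  0→c | 11→b | 11→b | 101→a
Decoded message: cbba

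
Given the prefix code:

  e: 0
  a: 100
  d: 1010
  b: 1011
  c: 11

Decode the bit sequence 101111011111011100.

bceccba

Read left to right; each codeword is recognised as soon as it completes (prefix code):
  1011→b | 11→c | 0→e | 11→c | 11→c | 1011→b | 100→a
Decoded message: bceccba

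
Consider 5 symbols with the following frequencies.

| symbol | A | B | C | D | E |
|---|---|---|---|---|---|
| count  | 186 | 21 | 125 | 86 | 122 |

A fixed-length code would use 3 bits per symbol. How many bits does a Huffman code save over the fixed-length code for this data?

Fixed-length: 3 bits × 540 symbols = 1620 bits.
Huffman merges:
combine B(21), D(86) → 107
combine 107, E(122) → 229
combine C(125), A(186) → 311
combine 229, 311 → 540
Huffman total = 107 + 229 + 311 + 540 = 1187 bits.
Saving = 1620 − 1187 = 433 bits.

433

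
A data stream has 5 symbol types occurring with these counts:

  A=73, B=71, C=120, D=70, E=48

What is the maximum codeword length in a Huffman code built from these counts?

Merge the two lowest-weight nodes at each step:
merge E(48) and D(70): 118
merge B(71) and A(73): 144
merge 118 and C(120): 238
merge 144 and 238: 382
The rarest symbols sit at the bottom; the longest codeword is 3 bits.

3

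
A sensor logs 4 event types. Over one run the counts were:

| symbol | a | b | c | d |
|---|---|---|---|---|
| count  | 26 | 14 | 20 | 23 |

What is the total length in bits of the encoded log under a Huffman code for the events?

166

Merge the two smallest weights repeatedly:
combine b(14), c(20) → 34
combine d(23), a(26) → 49
combine 34, 49 → 83
The encoded length is the sum of every internal node's weight: 34 + 49 + 83 = 166 bits.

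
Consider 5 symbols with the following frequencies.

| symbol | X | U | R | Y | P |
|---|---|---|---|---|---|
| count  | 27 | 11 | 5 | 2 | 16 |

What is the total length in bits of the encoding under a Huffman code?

120

Build the Huffman tree bottom-up:
combine Y(2), R(5) → 7
combine 7, U(11) → 18
combine P(16), 18 → 34
combine X(27), 34 → 61
Total encoded bits = sum of merged weights = 7 + 18 + 34 + 61 = 120.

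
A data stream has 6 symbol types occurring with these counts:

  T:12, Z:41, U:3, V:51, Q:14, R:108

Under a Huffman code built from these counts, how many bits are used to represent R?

1

Repeatedly merge the two smallest:
merge U(3) and T(12): 15
merge Q(14) and 15: 29
merge 29 and Z(41): 70
merge V(51) and 70: 121
merge R(108) and 121: 229
R is merged only at the final step, so code length = 1.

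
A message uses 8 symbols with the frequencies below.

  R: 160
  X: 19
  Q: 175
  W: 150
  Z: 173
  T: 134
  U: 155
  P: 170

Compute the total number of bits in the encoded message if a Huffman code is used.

Merge the two smallest weights repeatedly:
combine X(19), T(134) → 153
combine W(150), 153 → 303
combine U(155), R(160) → 315
combine P(170), Z(173) → 343
combine Q(175), 303 → 478
combine 315, 343 → 658
combine 478, 658 → 1136
The encoded length is the sum of every internal node's weight: 153 + 303 + 315 + 343 + 478 + 658 + 1136 = 3386 bits.

3386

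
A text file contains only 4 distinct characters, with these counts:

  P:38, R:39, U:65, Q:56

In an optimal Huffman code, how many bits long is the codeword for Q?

2

Huffman merges, smallest pair first:
merge P(38) and R(39): 77
merge Q(56) and U(65): 121
merge 77 and 121: 198
The subtree containing Q is merged 2 times, so code length = 2.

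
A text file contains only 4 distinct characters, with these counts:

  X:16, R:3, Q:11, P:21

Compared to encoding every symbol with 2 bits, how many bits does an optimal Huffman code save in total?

7

Fixed-length: 2 bits × 51 symbols = 102 bits.
Huffman merges:
merge R(3) and Q(11): 14
merge 14 and X(16): 30
merge P(21) and 30: 51
Huffman total = 14 + 30 + 51 = 95 bits.
Saving = 102 − 95 = 7 bits.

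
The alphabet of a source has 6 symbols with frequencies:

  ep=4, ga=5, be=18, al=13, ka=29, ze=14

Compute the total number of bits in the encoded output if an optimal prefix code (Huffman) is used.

197

Build the Huffman tree bottom-up:
merge ep(4) and ga(5): 9
merge 9 and al(13): 22
merge ze(14) and be(18): 32
merge 22 and ka(29): 51
merge 32 and 51: 83
Each symbol's bit-cost is frequency × depth; summing gives 197 bits (equivalently 9 + 22 + 32 + 51 + 83).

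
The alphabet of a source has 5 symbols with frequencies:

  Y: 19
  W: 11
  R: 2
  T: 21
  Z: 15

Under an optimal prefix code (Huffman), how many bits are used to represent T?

Huffman merges, smallest pair first:
R(2) + W(11) → 13
13 + Z(15) → 28
Y(19) + T(21) → 40
28 + 40 → 68
T's leaf is at depth 2, giving a 2-bit codeword.

2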